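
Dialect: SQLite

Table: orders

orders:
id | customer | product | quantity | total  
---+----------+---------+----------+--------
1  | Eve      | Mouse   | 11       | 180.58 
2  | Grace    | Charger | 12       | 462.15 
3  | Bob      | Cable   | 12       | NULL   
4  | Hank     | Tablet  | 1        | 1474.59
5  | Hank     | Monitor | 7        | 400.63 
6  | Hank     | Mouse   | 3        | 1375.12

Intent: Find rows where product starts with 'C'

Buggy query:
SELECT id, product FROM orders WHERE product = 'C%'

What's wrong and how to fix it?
Bug: '=' compares the literal string including the % character; pattern matching needs LIKE

Fix: Replace '=' with LIKE so 'C%' is treated as a pattern

Corrected query:
SELECT id, product FROM orders WHERE product LIKE 'C%'

Result:
id | product
---+--------
2  | Charger
3  | Cable  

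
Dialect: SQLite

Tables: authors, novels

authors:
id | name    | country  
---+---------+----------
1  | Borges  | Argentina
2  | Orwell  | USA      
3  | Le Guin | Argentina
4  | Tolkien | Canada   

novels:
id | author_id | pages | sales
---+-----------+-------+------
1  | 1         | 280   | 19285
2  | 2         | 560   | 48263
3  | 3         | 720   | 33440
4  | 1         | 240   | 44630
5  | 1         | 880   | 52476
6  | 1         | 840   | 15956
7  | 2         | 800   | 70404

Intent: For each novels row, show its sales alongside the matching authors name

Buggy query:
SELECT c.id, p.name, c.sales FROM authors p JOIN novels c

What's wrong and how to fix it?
Bug: JOIN with no ON clause produces a cartesian product; every novels row pairs with every authors row

Fix: Add ON c.author_id = p.id to the JOIN

Corrected query:
SELECT c.id, p.name, c.sales FROM authors p JOIN novels c ON c.author_id = p.id

Result:
id | name    | sales
---+---------+------
1  | Borges  | 19285
2  | Orwell  | 48263
3  | Le Guin | 33440
4  | Borges  | 44630
5  | Borges  | 52476
6  | Borges  | 15956
7  | Orwell  | 70404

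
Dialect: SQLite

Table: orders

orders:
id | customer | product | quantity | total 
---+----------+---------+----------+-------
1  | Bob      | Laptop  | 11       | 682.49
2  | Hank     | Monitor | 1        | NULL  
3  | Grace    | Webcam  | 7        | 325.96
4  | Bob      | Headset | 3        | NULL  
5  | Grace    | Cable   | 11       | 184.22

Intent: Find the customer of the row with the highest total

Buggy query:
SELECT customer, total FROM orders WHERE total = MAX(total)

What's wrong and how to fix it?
Bug: MAX(total) is an aggregate and cannot be used directly in WHERE

Fix: Wrap MAX in a scalar subquery so WHERE compares against a single value

Corrected query:
SELECT customer, total FROM orders WHERE total = (SELECT MAX(total) FROM orders)

Result:
customer | total 
---------+-------
Bob      | 682.49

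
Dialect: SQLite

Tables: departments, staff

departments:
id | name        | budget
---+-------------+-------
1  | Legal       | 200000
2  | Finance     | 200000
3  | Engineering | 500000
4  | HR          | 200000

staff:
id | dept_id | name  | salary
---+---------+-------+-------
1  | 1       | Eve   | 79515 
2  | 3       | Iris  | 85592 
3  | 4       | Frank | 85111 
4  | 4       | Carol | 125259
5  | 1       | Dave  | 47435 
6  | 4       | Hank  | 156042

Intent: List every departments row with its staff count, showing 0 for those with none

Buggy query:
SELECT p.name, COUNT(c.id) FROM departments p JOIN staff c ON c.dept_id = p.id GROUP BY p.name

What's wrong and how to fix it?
Bug: INNER JOIN drops departments rows that have no matching staff rows

Fix: Use LEFT JOIN so parents without children still appear (COUNT(c.id) gives 0)

Corrected query:
SELECT p.name, COUNT(c.id) FROM departments p LEFT JOIN staff c ON c.dept_id = p.id GROUP BY p.name

Result:
name        | COUNT(c.id)
------------+------------
Engineering | 1          
Finance     | 0          
HR          | 3          
Legal       | 2          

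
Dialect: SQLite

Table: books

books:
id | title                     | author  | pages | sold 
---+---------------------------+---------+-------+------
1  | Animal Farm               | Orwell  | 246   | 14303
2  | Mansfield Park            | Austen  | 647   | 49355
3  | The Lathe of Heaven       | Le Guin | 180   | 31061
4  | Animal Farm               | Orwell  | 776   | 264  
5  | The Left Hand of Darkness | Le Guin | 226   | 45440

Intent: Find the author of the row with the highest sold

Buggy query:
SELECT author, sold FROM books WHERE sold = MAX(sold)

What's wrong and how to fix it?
Bug: WHERE is evaluated per row; an aggregate over the whole table isn't defined there

Fix: Wrap MAX in a scalar subquery so WHERE compares against a single value

Corrected query:
SELECT author, sold FROM books WHERE sold = (SELECT MAX(sold) FROM books)

Result:
author | sold 
-------+------
Austen | 49355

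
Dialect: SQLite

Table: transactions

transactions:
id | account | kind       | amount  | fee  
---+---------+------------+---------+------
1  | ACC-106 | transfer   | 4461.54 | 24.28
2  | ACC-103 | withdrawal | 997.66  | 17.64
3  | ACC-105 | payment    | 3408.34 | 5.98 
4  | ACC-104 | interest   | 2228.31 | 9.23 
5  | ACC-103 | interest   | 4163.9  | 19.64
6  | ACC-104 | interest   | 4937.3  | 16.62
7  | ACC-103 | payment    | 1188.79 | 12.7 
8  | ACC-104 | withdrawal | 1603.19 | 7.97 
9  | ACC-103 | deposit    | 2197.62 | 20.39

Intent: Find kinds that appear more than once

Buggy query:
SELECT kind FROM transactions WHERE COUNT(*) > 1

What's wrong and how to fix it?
Bug: WHERE can't reference COUNT(*); aggregates are computed after WHERE

Fix: GROUP BY kind, then filter groups with HAVING COUNT(*) > 1

Corrected query:
SELECT kind FROM transactions GROUP BY kind HAVING COUNT(*) > 1

Result:
kind      
----------
interest  
payment   
withdrawal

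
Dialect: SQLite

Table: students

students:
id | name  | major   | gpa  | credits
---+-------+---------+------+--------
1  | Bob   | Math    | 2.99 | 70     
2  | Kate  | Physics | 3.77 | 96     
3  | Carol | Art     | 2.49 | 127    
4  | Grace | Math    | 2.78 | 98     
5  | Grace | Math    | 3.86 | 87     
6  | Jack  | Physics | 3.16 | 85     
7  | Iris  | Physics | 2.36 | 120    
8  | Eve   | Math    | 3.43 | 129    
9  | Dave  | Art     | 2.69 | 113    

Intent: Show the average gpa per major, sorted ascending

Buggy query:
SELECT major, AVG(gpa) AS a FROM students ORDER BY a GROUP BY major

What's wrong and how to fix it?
Bug: ORDER BY appears before GROUP BY; SQL clause order requires GROUP BY first

Fix: Reorder: SELECT … FROM … GROUP BY … ORDER BY …

Corrected query:
SELECT major, AVG(gpa) AS a FROM students GROUP BY major ORDER BY a

Result:
major   | a       
--------+---------
Art     | 2.59    
Physics | 3.096667
Math    | 3.265   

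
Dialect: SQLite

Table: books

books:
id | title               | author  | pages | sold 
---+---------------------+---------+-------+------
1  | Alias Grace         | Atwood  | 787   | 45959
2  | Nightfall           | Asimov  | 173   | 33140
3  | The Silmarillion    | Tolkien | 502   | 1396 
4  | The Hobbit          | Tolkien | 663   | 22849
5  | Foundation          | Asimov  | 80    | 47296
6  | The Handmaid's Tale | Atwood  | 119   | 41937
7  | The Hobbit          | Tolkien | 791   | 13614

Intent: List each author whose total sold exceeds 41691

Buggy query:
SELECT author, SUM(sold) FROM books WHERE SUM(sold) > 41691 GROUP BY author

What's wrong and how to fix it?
Bug: WHERE runs before GROUP BY, so aggregates aren't available there

Fix: Move the aggregate condition to a HAVING clause

Corrected query:
SELECT author, SUM(sold) FROM books GROUP BY author HAVING SUM(sold) > 41691

Result:
author | SUM(sold)
-------+----------
Asimov | 80436    
Atwood | 87896    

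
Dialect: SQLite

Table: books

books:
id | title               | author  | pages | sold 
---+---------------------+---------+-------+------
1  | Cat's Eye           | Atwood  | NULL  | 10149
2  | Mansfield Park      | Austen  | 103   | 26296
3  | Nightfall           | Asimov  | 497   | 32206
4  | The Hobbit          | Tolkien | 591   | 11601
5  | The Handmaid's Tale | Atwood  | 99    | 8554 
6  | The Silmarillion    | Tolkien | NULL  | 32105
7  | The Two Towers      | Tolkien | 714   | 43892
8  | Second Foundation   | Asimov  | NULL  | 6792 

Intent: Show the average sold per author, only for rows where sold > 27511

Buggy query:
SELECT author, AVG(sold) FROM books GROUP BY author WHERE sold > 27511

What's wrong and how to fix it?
Bug: Row-level WHERE must come before GROUP BY in the clause order

Fix: Place WHERE between FROM and GROUP BY

Corrected query:
SELECT author, AVG(sold) FROM books WHERE sold > 27511 GROUP BY author

Result:
author  | AVG(sold)
--------+----------
Asimov  | 32206    
Tolkien | 37998.5  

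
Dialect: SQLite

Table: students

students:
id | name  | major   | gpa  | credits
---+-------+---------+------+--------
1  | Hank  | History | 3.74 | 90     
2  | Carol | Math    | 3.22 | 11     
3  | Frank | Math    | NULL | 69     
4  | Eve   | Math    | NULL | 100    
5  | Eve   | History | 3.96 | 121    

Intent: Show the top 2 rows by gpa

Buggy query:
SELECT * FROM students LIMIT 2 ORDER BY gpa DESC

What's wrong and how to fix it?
Bug: ORDER BY cannot follow LIMIT; LIMIT is the final clause

Fix: Swap the clauses: ORDER BY first, then LIMIT

Corrected query:
SELECT * FROM students ORDER BY gpa DESC LIMIT 2

Result:
id | name | major   | gpa  | credits
---+------+---------+------+--------
5  | Eve  | History | 3.96 | 121    
1  | Hank | History | 3.74 | 90     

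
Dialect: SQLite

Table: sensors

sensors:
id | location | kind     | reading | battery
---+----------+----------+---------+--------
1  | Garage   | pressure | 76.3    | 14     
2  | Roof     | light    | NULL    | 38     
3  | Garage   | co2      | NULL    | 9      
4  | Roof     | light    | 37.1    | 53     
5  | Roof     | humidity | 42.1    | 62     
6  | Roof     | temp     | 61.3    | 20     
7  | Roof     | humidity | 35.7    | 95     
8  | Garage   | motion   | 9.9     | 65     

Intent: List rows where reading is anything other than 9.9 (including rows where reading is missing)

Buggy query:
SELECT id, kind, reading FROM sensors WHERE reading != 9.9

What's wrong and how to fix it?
Bug: Inequality against NULL is unknown, not true; rows with NULL are dropped

Fix: Add an explicit OR reading IS NULL to include the missing-value rows

Corrected query:
SELECT id, kind, reading FROM sensors WHERE reading != 9.9 OR reading IS NULL

Result:
id | kind     | reading
---+----------+--------
1  | pressure | 76.3   
2  | light    | NULL   
3  | co2      | NULL   
4  | light    | 37.1   
5  | humidity | 42.1   
6  | temp     | 61.3   
7  | humidity | 35.7   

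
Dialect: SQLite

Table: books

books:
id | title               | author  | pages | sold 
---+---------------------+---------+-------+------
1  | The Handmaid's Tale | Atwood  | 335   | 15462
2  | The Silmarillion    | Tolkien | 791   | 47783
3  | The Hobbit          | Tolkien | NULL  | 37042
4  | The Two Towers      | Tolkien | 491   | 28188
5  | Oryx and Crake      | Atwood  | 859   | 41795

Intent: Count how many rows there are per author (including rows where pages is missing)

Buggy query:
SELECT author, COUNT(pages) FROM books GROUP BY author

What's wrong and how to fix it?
Bug: COUNT(pages) skips NULLs, so groups with missing pages are undercounted

Fix: Use COUNT(*) to count all rows regardless of NULL

Corrected query:
SELECT author, COUNT(*) FROM books GROUP BY author

Result:
author  | COUNT(*)
--------+---------
Atwood  | 2       
Tolkien | 3       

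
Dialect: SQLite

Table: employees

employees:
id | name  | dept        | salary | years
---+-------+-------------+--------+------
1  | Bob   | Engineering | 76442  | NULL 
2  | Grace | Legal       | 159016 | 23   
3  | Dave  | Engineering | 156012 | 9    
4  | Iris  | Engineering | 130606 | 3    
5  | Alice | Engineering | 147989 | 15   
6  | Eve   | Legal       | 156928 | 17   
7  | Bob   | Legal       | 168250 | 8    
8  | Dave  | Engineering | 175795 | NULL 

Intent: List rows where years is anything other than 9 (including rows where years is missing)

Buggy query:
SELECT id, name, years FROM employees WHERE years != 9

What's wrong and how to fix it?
Bug: 'years != 9' is unknown when years is NULL, so NULL rows are silently excluded

Fix: Handle NULL separately with IS NULL alongside the inequality

Corrected query:
SELECT id, name, years FROM employees WHERE years != 9 OR years IS NULL

Result:
id | name  | years
---+-------+------
1  | Bob   | NULL 
2  | Grace | 23   
4  | Iris  | 3    
5  | Alice | 15   
6  | Eve   | 17   
7  | Bob   | 8    
8  | Dave  | NULL 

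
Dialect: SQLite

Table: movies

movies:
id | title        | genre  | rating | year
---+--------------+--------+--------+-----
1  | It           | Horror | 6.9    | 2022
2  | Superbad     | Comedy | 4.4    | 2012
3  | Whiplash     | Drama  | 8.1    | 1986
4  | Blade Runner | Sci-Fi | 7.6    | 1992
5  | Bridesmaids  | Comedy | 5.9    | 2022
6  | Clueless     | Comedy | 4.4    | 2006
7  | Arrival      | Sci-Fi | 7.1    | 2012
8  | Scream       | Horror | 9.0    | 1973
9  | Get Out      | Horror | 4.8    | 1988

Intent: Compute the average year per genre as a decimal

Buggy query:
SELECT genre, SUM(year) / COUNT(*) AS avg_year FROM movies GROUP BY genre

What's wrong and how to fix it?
Bug: Both operands are integers, so '/' performs integer division and truncates

Fix: Multiply by 1.0 (or CAST to REAL) to force floating-point division

Corrected query:
SELECT genre, SUM(year) * 1.0 / COUNT(*) AS avg_year FROM movies GROUP BY genre

Result:
genre  | avg_year   
-------+------------
Comedy | 2013.333333
Drama  | 1986       
Horror | 1994.333333
Sci-Fi | 2002       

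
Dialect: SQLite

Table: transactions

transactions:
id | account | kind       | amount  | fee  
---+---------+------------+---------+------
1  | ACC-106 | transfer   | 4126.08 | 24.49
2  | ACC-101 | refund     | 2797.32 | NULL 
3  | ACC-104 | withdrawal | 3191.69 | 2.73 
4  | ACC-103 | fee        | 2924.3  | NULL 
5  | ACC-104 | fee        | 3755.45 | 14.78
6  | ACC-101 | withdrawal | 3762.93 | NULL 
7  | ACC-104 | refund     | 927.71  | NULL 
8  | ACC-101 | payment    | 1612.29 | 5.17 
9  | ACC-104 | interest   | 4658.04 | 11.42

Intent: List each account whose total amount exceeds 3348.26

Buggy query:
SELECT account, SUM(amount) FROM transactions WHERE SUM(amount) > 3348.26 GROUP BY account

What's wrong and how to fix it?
Bug: Aggregate functions cannot appear in a WHERE clause

Fix: Move the aggregate condition to a HAVING clause

Corrected query:
SELECT account, SUM(amount) FROM transactions GROUP BY account HAVING SUM(amount) > 3348.26

Result:
account | SUM(amount)
--------+------------
ACC-101 | 8172.54    
ACC-104 | 12532.89   
ACC-106 | 4126.08    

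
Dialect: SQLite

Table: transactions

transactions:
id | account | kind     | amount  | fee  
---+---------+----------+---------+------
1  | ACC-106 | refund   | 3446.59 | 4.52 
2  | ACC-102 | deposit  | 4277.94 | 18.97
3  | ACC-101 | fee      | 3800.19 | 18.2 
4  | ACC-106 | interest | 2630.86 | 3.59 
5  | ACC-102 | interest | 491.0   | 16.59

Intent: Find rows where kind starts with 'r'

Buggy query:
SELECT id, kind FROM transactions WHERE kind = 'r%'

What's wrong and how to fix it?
Bug: Wildcards only work with LIKE; '=' treats '%' as a literal character

Fix: Replace '=' with LIKE so 'r%' is treated as a pattern

Corrected query:
SELECT id, kind FROM transactions WHERE kind LIKE 'r%'

Result:
id | kind  
---+-------
1  | refund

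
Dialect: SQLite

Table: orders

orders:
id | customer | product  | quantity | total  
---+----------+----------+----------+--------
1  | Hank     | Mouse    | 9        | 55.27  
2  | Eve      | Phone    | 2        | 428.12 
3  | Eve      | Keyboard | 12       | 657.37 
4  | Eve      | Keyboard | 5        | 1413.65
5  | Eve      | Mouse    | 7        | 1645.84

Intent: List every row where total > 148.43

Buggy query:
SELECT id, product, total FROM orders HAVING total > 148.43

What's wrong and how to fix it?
Bug: This is a non-aggregate query (no GROUP BY, no aggregates), so in SQLite the HAVING clause is invalid here; a row-level condition belongs in WHERE

Fix: Replace HAVING with WHERE since the condition applies to individual rows

Corrected query:
SELECT id, product, total FROM orders WHERE total > 148.43

Result:
id | product  | total  
---+----------+--------
2  | Phone    | 428.12 
3  | Keyboard | 657.37 
4  | Keyboard | 1413.65
5  | Mouse    | 1645.84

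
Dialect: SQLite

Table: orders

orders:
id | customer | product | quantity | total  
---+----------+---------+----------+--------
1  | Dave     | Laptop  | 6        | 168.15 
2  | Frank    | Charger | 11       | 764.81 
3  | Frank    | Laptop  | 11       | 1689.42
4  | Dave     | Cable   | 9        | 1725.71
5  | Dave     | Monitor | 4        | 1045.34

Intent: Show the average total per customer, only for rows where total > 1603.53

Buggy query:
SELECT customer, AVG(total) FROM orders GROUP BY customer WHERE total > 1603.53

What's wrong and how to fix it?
Bug: Row-level WHERE must come before GROUP BY in the clause order

Fix: Place WHERE between FROM and GROUP BY

Corrected query:
SELECT customer, AVG(total) FROM orders WHERE total > 1603.53 GROUP BY customer

Result:
customer | AVG(total)
---------+-----------
Dave     | 1725.71   
Frank    | 1689.42   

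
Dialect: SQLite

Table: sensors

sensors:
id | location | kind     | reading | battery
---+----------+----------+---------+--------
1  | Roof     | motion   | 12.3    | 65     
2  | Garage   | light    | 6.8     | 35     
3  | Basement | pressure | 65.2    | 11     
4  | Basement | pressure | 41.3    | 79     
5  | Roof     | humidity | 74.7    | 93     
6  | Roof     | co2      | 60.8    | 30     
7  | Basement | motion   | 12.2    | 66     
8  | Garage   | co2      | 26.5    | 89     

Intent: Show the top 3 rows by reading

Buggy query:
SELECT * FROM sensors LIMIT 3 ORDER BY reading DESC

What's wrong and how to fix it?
Bug: ORDER BY cannot follow LIMIT; LIMIT is the final clause

Fix: Sort with ORDER BY, then apply LIMIT

Corrected query:
SELECT * FROM sensors ORDER BY reading DESC LIMIT 3

Result:
id | location | kind     | reading | battery
---+----------+----------+---------+--------
5  | Roof     | humidity | 74.7    | 93     
3  | Basement | pressure | 65.2    | 11     
6  | Roof     | co2      | 60.8    | 30     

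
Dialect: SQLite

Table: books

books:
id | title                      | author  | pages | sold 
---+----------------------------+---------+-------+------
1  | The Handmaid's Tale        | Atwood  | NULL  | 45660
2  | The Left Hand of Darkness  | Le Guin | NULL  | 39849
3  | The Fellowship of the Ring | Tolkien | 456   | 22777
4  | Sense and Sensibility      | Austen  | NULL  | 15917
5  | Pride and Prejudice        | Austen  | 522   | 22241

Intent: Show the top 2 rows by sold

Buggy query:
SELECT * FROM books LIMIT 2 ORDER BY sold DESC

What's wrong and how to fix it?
Bug: ORDER BY cannot follow LIMIT; LIMIT is the final clause

Fix: Sort with ORDER BY, then apply LIMIT

Corrected query:
SELECT * FROM books ORDER BY sold DESC LIMIT 2

Result:
id | title                     | author  | pages | sold 
---+---------------------------+---------+-------+------
1  | The Handmaid's Tale       | Atwood  | NULL  | 45660
2  | The Left Hand of Darkness | Le Guin | NULL  | 39849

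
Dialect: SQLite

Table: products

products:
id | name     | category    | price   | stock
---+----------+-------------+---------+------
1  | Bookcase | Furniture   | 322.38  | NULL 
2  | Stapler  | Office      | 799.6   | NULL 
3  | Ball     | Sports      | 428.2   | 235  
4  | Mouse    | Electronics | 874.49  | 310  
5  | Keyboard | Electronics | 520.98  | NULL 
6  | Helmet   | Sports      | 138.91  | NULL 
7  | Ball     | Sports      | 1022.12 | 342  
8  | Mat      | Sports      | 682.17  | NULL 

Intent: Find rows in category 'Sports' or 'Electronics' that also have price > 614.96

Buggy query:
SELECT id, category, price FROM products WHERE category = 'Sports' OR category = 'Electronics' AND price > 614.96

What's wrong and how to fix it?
Bug: AND binds tighter than OR, so this parses as category = 'Sports' OR (category = 'Electronics' AND price > 614.96)

Fix: Group the OR with parentheses (or use IN), then AND the threshold

Corrected query:
SELECT id, category, price FROM products WHERE (category = 'Sports' OR category = 'Electronics') AND price > 614.96

Result:
id | category    | price  
---+-------------+--------
4  | Electronics | 874.49 
7  | Sports      | 1022.12
8  | Sports      | 682.17 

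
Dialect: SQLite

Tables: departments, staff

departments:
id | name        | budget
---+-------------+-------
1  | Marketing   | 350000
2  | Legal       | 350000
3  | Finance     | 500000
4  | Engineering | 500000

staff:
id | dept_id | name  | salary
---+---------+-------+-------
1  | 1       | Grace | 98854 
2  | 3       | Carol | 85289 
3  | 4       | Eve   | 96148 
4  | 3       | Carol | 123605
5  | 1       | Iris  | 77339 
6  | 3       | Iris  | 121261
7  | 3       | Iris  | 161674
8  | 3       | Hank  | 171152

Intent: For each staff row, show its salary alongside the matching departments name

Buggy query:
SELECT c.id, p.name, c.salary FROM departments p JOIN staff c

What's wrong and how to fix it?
Bug: JOIN with no ON clause produces a cartesian product; every staff row pairs with every departments row

Fix: Add ON c.dept_id = p.id to the JOIN

Corrected query:
SELECT c.id, p.name, c.salary FROM departments p JOIN staff c ON c.dept_id = p.id

Result:
id | name        | salary
---+-------------+-------
1  | Marketing   | 98854 
2  | Finance     | 85289 
3  | Engineering | 96148 
4  | Finance     | 123605
5  | Marketing   | 77339 
6  | Finance     | 121261
7  | Finance     | 161674
8  | Finance     | 171152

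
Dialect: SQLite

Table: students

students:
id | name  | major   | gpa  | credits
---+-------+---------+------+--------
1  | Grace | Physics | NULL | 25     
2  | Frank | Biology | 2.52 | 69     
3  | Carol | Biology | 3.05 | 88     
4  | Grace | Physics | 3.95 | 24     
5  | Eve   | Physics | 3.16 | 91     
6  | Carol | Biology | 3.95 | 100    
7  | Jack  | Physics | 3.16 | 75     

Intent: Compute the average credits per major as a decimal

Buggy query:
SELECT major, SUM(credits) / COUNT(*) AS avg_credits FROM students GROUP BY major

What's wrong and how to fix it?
Bug: SUM(credits) and COUNT(*) are both integers; the division truncates the fractional part

Fix: Cast one side to REAL so the division keeps the fractional part

Corrected query:
SELECT major, SUM(credits) * 1.0 / COUNT(*) AS avg_credits FROM students GROUP BY major

Result:
major   | avg_credits
--------+------------
Biology | 85.666667  
Physics | 53.75      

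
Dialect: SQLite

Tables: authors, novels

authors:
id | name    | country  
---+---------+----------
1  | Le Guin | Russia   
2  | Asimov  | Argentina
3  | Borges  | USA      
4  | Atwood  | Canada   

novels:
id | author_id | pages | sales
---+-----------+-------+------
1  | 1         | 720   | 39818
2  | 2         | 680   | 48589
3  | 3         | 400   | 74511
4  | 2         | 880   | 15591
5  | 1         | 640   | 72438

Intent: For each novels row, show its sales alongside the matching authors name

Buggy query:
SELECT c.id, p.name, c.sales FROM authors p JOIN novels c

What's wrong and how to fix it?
Bug: Missing join condition: each novels row is matched to all authors rows instead of just its own

Fix: Specify the join condition linking the foreign key to the parent id

Corrected query:
SELECT c.id, p.name, c.sales FROM authors p JOIN novels c ON c.author_id = p.id

Result:
id | name    | sales
---+---------+------
1  | Le Guin | 39818
2  | Asimov  | 48589
3  | Borges  | 74511
4  | Asimov  | 15591
5  | Le Guin | 72438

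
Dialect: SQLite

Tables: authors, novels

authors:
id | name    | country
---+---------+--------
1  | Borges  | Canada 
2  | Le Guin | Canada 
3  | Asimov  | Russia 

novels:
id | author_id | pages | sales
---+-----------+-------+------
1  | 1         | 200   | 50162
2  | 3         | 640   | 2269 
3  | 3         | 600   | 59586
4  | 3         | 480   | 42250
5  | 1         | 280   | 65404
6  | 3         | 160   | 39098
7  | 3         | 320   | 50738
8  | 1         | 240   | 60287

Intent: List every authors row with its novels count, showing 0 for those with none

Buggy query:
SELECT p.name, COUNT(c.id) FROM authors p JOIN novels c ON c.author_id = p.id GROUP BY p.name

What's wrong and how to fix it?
Bug: INNER JOIN drops authors rows that have no matching novels rows

Fix: Use LEFT JOIN so parents without children still appear (COUNT(c.id) gives 0)

Corrected query:
SELECT p.name, COUNT(c.id) FROM authors p LEFT JOIN novels c ON c.author_id = p.id GROUP BY p.name

Result:
name    | COUNT(c.id)
--------+------------
Asimov  | 5          
Borges  | 3          
Le Guin | 0          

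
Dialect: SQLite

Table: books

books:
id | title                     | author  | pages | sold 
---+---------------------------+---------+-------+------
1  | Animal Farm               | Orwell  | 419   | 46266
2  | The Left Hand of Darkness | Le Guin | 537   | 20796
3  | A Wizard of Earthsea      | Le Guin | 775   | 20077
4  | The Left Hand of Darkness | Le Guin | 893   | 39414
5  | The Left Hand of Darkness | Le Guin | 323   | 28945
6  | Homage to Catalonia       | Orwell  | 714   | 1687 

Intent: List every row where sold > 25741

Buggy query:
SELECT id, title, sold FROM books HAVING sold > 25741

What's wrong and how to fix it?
Bug: HAVING filters the output of aggregation, but this query has no GROUP BY and no aggregate functions, so SQLite rejects it (HAVING clause on a non-aggregate query); the condition here is per row

Fix: Use WHERE for row-level filtering

Corrected query:
SELECT id, title, sold FROM books WHERE sold > 25741

Result:
id | title                     | sold 
---+---------------------------+------
1  | Animal Farm               | 46266
4  | The Left Hand of Darkness | 39414
5  | The Left Hand of Darkness | 28945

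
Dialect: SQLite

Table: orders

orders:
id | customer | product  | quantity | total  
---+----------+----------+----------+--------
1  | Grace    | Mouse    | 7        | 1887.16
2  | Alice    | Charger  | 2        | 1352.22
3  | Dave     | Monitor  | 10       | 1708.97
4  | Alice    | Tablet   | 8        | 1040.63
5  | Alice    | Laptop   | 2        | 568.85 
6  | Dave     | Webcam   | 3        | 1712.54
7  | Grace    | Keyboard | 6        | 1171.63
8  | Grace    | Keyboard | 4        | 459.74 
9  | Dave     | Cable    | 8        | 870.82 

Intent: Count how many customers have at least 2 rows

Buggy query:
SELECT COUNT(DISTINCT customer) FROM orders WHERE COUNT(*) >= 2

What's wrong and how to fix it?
Bug: COUNT(*) cannot appear in WHERE; the per-group count doesn't exist yet

Fix: Group first with HAVING COUNT(*) >= 2, then COUNT the resulting groups

Corrected query:
SELECT COUNT(*) FROM (SELECT customer FROM orders GROUP BY customer HAVING COUNT(*) >= 2)

Result:
COUNT(*)
--------
3       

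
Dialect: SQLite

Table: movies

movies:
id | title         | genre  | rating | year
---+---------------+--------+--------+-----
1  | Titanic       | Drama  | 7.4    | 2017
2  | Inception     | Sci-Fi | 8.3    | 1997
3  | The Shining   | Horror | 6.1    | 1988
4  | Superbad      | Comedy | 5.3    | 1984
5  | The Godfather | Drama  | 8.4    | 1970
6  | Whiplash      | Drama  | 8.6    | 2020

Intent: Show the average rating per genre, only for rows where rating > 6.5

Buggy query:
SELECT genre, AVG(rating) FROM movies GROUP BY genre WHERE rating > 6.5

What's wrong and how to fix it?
Bug: Row-level WHERE must come before GROUP BY in the clause order

Fix: Move the WHERE clause before GROUP BY

Corrected query:
SELECT genre, AVG(rating) FROM movies WHERE rating > 6.5 GROUP BY genre

Result:
genre  | AVG(rating)
-------+------------
Drama  | 8.133333   
Sci-Fi | 8.3        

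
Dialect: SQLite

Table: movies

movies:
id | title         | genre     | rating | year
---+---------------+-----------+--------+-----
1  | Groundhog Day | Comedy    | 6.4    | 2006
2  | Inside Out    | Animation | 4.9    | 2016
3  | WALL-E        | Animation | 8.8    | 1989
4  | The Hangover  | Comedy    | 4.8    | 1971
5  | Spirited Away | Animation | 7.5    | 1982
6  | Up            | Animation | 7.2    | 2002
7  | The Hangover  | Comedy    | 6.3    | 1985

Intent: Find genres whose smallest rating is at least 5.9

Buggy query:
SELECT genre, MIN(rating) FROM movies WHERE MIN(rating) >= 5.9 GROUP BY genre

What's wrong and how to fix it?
Bug: Aggregates like MIN are computed per group after WHERE runs

Fix: Replace WHERE with HAVING after the GROUP BY

Corrected query:
SELECT genre, MIN(rating) FROM movies GROUP BY genre HAVING MIN(rating) >= 5.9

Result:
(no rows)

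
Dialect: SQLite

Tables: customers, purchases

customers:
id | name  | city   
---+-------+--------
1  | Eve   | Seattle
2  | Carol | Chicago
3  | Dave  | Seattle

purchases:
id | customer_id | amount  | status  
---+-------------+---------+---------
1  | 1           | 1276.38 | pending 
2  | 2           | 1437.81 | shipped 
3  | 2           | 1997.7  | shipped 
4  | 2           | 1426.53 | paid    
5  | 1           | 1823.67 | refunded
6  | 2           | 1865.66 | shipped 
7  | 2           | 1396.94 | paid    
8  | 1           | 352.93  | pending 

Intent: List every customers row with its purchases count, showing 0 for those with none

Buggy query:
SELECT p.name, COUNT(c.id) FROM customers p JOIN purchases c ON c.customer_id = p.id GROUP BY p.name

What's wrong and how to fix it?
Bug: INNER JOIN drops customers rows that have no matching purchases rows

Fix: Use LEFT JOIN so parents without children still appear (COUNT(c.id) gives 0)

Corrected query:
SELECT p.name, COUNT(c.id) FROM customers p LEFT JOIN purchases c ON c.customer_id = p.id GROUP BY p.name

Result:
name  | COUNT(c.id)
------+------------
Carol | 5          
Dave  | 0          
Eve   | 3          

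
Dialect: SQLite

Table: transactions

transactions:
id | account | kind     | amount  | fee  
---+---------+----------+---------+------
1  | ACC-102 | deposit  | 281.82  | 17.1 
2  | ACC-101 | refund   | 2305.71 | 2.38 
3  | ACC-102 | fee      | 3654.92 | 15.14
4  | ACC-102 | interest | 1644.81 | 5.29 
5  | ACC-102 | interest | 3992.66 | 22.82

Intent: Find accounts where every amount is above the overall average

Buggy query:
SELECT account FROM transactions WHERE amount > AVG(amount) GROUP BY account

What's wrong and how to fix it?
Bug: AVG() is an aggregate; it can't sit directly in WHERE

Fix: Compute the overall average in a scalar subquery and compare each group's MIN against it in HAVING

Corrected query:
SELECT account FROM transactions GROUP BY account HAVING MIN(amount) > (SELECT AVG(amount) FROM transactions)

Result:
(no rows)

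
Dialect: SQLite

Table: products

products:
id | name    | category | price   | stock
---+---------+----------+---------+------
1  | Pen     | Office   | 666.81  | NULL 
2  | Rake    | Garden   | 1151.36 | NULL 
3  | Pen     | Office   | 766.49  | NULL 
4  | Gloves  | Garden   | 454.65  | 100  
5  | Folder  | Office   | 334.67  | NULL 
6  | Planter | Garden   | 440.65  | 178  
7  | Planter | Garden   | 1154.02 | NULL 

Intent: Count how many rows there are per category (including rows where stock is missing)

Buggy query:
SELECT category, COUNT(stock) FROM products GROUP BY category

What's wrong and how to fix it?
Bug: COUNT(stock) skips NULLs, so groups with missing stock are undercounted

Fix: Use COUNT(*) to count all rows regardless of NULL

Corrected query:
SELECT category, COUNT(*) FROM products GROUP BY category

Result:
category | COUNT(*)
---------+---------
Garden   | 4       
Office   | 3       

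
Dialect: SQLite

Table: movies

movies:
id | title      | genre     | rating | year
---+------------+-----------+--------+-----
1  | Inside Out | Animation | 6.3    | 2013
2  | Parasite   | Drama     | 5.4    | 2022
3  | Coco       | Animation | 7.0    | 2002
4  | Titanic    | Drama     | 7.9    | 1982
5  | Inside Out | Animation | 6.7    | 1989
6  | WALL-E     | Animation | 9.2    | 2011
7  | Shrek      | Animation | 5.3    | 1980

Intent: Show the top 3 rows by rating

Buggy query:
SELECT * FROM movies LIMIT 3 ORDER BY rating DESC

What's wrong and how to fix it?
Bug: LIMIT must come after ORDER BY

Fix: Sort with ORDER BY, then apply LIMIT

Corrected query:
SELECT * FROM movies ORDER BY rating DESC LIMIT 3

Result:
id | title   | genre     | rating | year
---+---------+-----------+--------+-----
6  | WALL-E  | Animation | 9.2    | 2011
4  | Titanic | Drama     | 7.9    | 1982
3  | Coco    | Animation | 7      | 2002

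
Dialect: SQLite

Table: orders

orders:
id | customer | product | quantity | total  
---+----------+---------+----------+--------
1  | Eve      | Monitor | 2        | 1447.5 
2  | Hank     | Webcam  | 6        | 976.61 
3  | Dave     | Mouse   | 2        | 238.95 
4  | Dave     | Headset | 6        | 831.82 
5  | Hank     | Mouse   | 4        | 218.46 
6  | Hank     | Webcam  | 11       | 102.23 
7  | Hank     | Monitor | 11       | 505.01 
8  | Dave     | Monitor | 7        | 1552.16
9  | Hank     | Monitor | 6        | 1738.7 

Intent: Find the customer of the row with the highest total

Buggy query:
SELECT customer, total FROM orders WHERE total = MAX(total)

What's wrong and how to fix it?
Bug: WHERE is evaluated per row; an aggregate over the whole table isn't defined there

Fix: Use a subquery: WHERE total = (SELECT MAX(total) FROM orders)

Corrected query:
SELECT customer, total FROM orders WHERE total = (SELECT MAX(total) FROM orders)

Result:
customer | total 
---------+-------
Hank     | 1738.7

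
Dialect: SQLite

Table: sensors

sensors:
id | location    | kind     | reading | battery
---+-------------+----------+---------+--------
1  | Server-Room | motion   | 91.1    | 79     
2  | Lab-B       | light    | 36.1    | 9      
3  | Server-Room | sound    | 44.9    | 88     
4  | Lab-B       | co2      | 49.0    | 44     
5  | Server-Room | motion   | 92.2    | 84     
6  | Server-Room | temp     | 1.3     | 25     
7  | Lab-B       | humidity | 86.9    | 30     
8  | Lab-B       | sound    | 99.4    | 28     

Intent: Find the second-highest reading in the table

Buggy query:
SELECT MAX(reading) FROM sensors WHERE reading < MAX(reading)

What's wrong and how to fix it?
Bug: MAX(reading) on the right of the comparison is an aggregate-in-WHERE error

Fix: Compute the overall MAX in a subquery, then take MAX of rows below it

Corrected query:
SELECT MAX(reading) FROM sensors WHERE reading < (SELECT MAX(reading) FROM sensors)

Result:
MAX(reading)
------------
92.2        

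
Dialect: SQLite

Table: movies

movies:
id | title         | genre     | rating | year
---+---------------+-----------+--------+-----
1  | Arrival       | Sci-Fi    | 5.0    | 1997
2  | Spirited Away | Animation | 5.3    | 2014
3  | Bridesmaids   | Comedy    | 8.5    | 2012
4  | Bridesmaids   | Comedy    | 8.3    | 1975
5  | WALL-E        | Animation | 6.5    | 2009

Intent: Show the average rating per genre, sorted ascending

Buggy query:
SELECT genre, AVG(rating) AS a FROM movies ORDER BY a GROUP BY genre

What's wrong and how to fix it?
Bug: ORDER BY appears before GROUP BY; SQL clause order requires GROUP BY first

Fix: Move ORDER BY to the end, after GROUP BY

Corrected query:
SELECT genre, AVG(rating) AS a FROM movies GROUP BY genre ORDER BY a

Result:
genre     | a  
----------+----
Sci-Fi    | 5  
Animation | 5.9
Comedy    | 8.4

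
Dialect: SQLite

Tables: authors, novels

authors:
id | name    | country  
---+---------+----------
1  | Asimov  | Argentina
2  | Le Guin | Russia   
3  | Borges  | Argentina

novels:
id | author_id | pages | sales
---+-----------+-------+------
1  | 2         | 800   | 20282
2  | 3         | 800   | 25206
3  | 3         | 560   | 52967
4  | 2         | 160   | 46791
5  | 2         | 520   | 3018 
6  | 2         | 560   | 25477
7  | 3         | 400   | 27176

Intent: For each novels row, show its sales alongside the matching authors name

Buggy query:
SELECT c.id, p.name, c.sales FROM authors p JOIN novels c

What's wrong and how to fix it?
Bug: JOIN with no ON clause produces a cartesian product; every novels row pairs with every authors row

Fix: Add ON c.author_id = p.id to the JOIN

Corrected query:
SELECT c.id, p.name, c.sales FROM authors p JOIN novels c ON c.author_id = p.id

Result:
id | name    | sales
---+---------+------
1  | Le Guin | 20282
2  | Borges  | 25206
3  | Borges  | 52967
4  | Le Guin | 46791
5  | Le Guin | 3018 
6  | Le Guin | 25477
7  | Borges  | 27176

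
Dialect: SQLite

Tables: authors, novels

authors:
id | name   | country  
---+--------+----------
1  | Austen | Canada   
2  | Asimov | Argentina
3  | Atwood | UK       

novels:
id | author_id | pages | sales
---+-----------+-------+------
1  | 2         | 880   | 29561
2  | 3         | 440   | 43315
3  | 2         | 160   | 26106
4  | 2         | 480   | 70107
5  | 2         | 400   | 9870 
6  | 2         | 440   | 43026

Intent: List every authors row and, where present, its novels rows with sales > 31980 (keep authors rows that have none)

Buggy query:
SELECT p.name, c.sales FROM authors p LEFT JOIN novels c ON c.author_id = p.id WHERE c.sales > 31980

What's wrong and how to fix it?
Bug: Filtering c.sales in WHERE discards the NULL rows produced by LEFT JOIN, turning it into an inner join

Fix: Put 'c.sales > 31980' in the JOIN's ON clause instead of WHERE

Corrected query:
SELECT p.name, c.sales FROM authors p LEFT JOIN novels c ON c.author_id = p.id AND c.sales > 31980

Result:
name   | sales
-------+------
Austen | NULL 
Asimov | 43026
Asimov | 70107
Atwood | 43315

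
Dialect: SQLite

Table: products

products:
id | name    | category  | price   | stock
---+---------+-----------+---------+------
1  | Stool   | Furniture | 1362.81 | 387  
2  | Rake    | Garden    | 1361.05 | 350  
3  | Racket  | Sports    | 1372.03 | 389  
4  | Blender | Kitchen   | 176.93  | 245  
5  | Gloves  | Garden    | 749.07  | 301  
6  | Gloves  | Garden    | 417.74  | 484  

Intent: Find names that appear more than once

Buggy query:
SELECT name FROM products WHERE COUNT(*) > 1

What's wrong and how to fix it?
Bug: WHERE can't reference COUNT(*); aggregates are computed after WHERE

Fix: Group first, then use HAVING for the count condition

Corrected query:
SELECT name FROM products GROUP BY name HAVING COUNT(*) > 1

Result:
name  
------
Gloves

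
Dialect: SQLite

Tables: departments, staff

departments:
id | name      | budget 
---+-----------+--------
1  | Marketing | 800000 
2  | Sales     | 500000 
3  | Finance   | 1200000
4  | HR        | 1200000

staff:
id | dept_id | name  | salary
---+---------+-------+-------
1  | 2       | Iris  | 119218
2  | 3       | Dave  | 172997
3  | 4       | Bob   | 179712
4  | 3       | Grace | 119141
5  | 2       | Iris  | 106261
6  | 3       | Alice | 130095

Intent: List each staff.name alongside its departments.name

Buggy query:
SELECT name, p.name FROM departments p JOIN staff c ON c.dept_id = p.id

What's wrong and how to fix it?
Bug: 'name' exists in both joined tables, so the database can't tell which one is meant

Fix: Qualify the column with its table alias (c.name)

Corrected query:
SELECT c.name, p.name FROM departments p JOIN staff c ON c.dept_id = p.id

Result:
name  | name   
------+--------
Iris  | Sales  
Dave  | Finance
Bob   | HR     
Grace | Finance
Iris  | Sales  
Alice | Finance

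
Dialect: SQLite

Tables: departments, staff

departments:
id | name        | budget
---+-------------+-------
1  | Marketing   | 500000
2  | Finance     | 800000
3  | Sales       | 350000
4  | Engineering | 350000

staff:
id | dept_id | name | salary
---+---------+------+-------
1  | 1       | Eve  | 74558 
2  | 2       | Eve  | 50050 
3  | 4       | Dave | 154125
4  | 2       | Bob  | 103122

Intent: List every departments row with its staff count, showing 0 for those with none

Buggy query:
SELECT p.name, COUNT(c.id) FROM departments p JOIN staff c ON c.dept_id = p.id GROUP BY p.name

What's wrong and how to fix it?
Bug: INNER JOIN drops departments rows that have no matching staff rows

Fix: Use LEFT JOIN so parents without children still appear (COUNT(c.id) gives 0)

Corrected query:
SELECT p.name, COUNT(c.id) FROM departments p LEFT JOIN staff c ON c.dept_id = p.id GROUP BY p.name

Result:
name        | COUNT(c.id)
------------+------------
Engineering | 1          
Finance     | 2          
Marketing   | 1          
Sales       | 0          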